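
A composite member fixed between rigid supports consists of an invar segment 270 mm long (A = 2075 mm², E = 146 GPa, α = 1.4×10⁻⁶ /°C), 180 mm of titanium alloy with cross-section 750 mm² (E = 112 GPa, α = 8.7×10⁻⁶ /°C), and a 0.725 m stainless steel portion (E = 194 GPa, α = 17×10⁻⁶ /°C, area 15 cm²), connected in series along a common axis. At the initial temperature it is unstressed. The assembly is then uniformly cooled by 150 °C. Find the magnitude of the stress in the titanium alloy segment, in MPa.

σ ≈ 516 MPa (tensile)

If the supports were absent, the total length change would be Σ αᵢΔT Lᵢ = 1.4×10⁻⁶×150×270 + 8.7×10⁻⁶×150×180 + 17×10⁻⁶×150×725 = 2.14 mm.
The walls prevent any net length change, so an axial force P (same in every segment) develops. Compatibility: P · Σ Lᵢ/(AᵢEᵢ) = δ_free.
Σ Lᵢ/(AᵢEᵢ) = 270/(2075×146×10³) + 180/(750×112×10³) + 725/(1500×194×10³) = 5.526×10⁻⁶ mm/N.
Hence P = δ_free / Σ(L/AE) = 2.14/5.526×10⁻⁶ = 387.4 kN (tensile).
σ_{titanium alloy} = P / A = 387400 / 750 = 516.5 MPa.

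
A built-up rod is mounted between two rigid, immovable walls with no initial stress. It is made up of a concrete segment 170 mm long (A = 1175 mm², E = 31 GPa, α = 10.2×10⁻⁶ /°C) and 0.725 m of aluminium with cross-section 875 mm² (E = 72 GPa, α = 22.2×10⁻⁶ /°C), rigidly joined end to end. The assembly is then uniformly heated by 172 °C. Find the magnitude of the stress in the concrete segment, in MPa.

σ ≈ 161 MPa (compressive)

Free thermal expansion of the whole bar: Σ αᵢΔT Lᵢ = 10.2×10⁻⁶×172×170 + 22.2×10⁻⁶×172×725 = 3.067 mm.
Since the ends are fixed, an axial force P builds up, equal in every segment, with P · Σ Lᵢ/(AᵢEᵢ) = δ_free.
The series flexibility is Σ Lᵢ/(AᵢEᵢ) = 170/(1175×31×10³) + 725/(875×72×10³) = 1.618×10⁻⁵ mm/N.
So P = 3.067 / 1.618×10⁻⁵ = 189.6 kN, compressive.
σ_{concrete} = P / A = 189600 / 1175 = 161.4 MPa.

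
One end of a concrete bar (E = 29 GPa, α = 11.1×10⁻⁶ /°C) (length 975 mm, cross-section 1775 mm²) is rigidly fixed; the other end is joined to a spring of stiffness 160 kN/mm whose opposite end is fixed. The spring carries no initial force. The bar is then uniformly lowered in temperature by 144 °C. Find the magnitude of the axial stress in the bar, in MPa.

Free thermal contraction: δ_free = αΔT L = 11.1×10⁻⁶ × 144 × 975 = 1.558 mm.
Let P be the tensile force in the spring. The bar extends elastically by PL/(AE) and the spring stretches by P/k; together these equal δ_free.
So P = δ_free / [L/(AE) + 1/k] = 1.558 / [ 975/(1775×29×10³) + 1/(160×10³) ].
P = 1.558 / 2.519×10⁻⁵ = 61860 N.
σ = P/A = 61860/1775 = 34.85 MPa.

σ ≈ 34.9 MPa (tensile)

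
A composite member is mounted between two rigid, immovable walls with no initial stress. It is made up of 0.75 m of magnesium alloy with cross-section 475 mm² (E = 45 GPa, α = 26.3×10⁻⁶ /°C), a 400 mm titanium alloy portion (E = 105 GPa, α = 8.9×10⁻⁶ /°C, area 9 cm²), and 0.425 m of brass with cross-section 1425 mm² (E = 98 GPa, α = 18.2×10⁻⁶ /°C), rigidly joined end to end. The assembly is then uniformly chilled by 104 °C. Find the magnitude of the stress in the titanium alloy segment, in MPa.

σ ≈ 84.6 MPa (tensile)

With the walls removed the bar would change length by δ_free = Σ αᵢΔT Lᵢ = 26.3×10⁻⁶×104×750 + 8.9×10⁻⁶×104×400 + 18.2×10⁻⁶×104×425 = 3.226 mm.
The walls prevent any net length change, so an axial force P (same in every segment) develops. Compatibility: P · Σ Lᵢ/(AᵢEᵢ) = δ_free.
Σ Lᵢ/(AᵢEᵢ) = 750/(475×45×10³) + 400/(900×105×10³) + 425/(1425×98×10³) = 4.236×10⁻⁵ mm/N.
P = 3.226 / 4.236×10⁻⁵ = 76150 N = 76.15 kN, tensile.
σ_{titanium alloy} = P / A = 76150 / 900 = 84.61 MPa.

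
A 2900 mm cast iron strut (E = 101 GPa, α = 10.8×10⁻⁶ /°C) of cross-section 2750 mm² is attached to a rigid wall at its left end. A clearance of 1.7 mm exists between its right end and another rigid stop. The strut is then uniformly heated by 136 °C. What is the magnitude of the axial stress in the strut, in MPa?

Unrestrained expansion: δ_free = αΔT L = 10.8×10⁻⁶ × 136 × 2900 = 4.26 mm.
This exceeds the 1.7 mm gap, so the wall pushes back. The portion of expansion that must be recovered elastically is δ_free − gap = 4.26 − 1.7 = 2.56 mm.
So σ = E(δ_free − g)/L = 101×10³ × 2.56/2900 = 89.14 MPa.

σ ≈ 89.1 MPa (compressive)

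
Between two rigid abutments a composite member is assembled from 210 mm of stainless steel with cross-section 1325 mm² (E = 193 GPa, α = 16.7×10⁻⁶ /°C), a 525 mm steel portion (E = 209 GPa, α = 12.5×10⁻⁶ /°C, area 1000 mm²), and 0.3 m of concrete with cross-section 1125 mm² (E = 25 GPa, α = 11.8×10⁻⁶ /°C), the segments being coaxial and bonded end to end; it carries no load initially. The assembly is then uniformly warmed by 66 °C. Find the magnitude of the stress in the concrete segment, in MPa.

σ ≈ 57 MPa (compressive)

If the supports were absent, the total length change would be Σ αᵢΔT Lᵢ = 16.7×10⁻⁶×66×210 + 12.5×10⁻⁶×66×525 + 11.8×10⁻⁶×66×300 = 0.8982 mm.
Since the ends are fixed, an axial force P builds up, equal in every segment, with P · Σ Lᵢ/(AᵢEᵢ) = δ_free.
The series flexibility is Σ Lᵢ/(AᵢEᵢ) = 210/(1325×193×10³) + 525/(1000×209×10³) + 300/(1125×25×10³) = 1.4×10⁻⁵ mm/N.
P = 0.8982 / 1.4×10⁻⁵ = 64160 N = 64.16 kN, compressive.
σ_{concrete} = P / A = 64160 / 1125 = 57.03 MPa.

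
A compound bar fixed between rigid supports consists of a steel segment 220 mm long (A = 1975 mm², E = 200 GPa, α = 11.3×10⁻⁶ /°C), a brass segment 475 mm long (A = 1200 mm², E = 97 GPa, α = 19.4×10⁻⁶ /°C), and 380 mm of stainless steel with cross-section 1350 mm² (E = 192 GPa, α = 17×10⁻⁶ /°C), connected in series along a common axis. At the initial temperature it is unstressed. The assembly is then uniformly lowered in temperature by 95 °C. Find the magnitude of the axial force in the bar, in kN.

P ≈ 283 kN (tensile)

If the supports were absent, the total length change would be Σ αᵢΔT Lᵢ = 11.3×10⁻⁶×95×220 + 19.4×10⁻⁶×95×475 + 17×10⁻⁶×95×380 = 1.725 mm.
The rigid supports impose zero overall length change; the single axial force P common to all segments must satisfy P Σ Lᵢ/(AᵢEᵢ) = δ_free.
Σ Lᵢ/(AᵢEᵢ) = 220/(1975×200×10³) + 475/(1200×97×10³) + 380/(1350×192×10³) = 6.104×10⁻⁶ mm/N.
P = 1.725 / 6.104×10⁻⁶ = 282700 N = 282.7 kN, tensile.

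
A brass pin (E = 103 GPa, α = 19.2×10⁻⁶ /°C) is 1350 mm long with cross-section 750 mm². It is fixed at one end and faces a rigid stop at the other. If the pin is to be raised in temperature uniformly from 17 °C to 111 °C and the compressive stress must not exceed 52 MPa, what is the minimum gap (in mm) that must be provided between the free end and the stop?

g ≈ 1.75 mm

Free expansion if unrestrained: δ_free = αΔT L = 19.2×10⁻⁶ × 94 × 1350 = 2.436 mm.
A stress of 52 MPa corresponds to the wall pushing the pin back by σL/E = 52×1350/(103×10³) = 0.6816 mm.
So the gap has to take up the difference, g_min = δ_free − σL/E = 2.436 − 0.6816 = 1.755 mm.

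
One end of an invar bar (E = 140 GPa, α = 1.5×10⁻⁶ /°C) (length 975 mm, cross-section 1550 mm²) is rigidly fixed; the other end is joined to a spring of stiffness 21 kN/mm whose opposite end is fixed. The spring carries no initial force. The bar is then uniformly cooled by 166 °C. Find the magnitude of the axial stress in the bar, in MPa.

If the spring were absent the bar would shorten by αΔT L = 1.5×10⁻⁶ × 166 × 975 = 0.2428 mm.
With a force P in the spring, the elastic change of the bar is PL/(AE) and that of the spring is P/k; compatibility requires their sum to equal δ_free.
So P = δ_free / [L/(AE) + 1/k] = 0.2428 / [ 975/(1550×140×10³) + 1/(21×10³) ].
P = 0.2428 / 5.211×10⁻⁵ = 4659 N.
σ = P/A = 4659/1550 = 3.006 MPa.

σ ≈ 3.01 MPa (tensile)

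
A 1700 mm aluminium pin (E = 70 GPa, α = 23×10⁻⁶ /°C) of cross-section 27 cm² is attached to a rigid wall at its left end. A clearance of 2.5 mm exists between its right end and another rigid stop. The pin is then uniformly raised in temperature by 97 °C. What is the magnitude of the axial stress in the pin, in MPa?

Unrestrained expansion: δ_free = αΔT L = 23×10⁻⁶ × 97 × 1700 = 3.793 mm.
The gap closes (δ_free > 2.5 mm) and the wall then resists a further 3.793 − 2.5 = 1.293 mm of expansion.
Compatibility: PL/(AE) = 1.293 mm, so σ = P/A = E × (1.293/1700) = 53.23 MPa.

σ ≈ 53.2 MPa (compressive)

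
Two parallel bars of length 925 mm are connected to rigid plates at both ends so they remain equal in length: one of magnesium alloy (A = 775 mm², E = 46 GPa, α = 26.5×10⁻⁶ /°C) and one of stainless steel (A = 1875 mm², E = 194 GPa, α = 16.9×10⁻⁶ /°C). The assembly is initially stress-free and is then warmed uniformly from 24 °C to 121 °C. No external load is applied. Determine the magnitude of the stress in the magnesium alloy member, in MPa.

Equilibrium of a rigid end plate with no external load gives equal and opposite internal forces ±P in the two members. Since α_{magnesium alloy} > α_{stainless steel}, heating drives the magnesium alloy into compression and the stainless steel into tension.
Setting the final lengths equal and cancelling L: (α₁ − α₂)ΔT = P/(A₁E₁) + P/(A₂E₂).
|α₁ − α₂|·ΔT = 9.6×10⁻⁶ × 97 = 0.0009312.
1/(A₁E₁) + 1/(A₂E₂) = 1/(775×46×10³) + 1/(1875×194×10³) = 3.08×10⁻⁸ N⁻¹.
So P = 0.0009312 / 3.08×10⁻⁸ = 30.23 kN.
σ_{magnesium alloy} = P/A₁ = 30230/775 = 39.01 MPa, compressive.

σ ≈ 39 MPa (compressive)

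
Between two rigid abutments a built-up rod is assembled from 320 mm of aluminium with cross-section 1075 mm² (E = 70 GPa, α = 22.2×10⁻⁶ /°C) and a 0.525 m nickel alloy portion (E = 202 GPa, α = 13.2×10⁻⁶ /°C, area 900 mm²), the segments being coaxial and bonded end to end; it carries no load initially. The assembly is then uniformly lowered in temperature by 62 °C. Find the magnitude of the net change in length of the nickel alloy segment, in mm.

If the supports were absent, the total length change would be Σ αᵢΔT Lᵢ = 22.2×10⁻⁶×62×320 + 13.2×10⁻⁶×62×525 = 0.8701 mm.
The walls prevent any net length change, so an axial force P (same in every segment) develops. Compatibility: P · Σ Lᵢ/(AᵢEᵢ) = δ_free.
Σ Lᵢ/(AᵢEᵢ) = 320/(1075×70×10³) + 525/(900×202×10³) = 7.14×10⁻⁶ mm/N.
Hence P = δ_free / Σ(L/AE) = 0.8701/7.14×10⁻⁶ = 121.9 kN (tensile).
For the nickel alloy segment, free thermal change = 13.2×10⁻⁶×62×525 = 0.4297 mm and elastic change from P = 121900×525/(900×202×10³) = 0.3519 mm; these oppose, so the net change is 0.0778 mm (segment shortens).

|ΔL| ≈ 0.0778 mm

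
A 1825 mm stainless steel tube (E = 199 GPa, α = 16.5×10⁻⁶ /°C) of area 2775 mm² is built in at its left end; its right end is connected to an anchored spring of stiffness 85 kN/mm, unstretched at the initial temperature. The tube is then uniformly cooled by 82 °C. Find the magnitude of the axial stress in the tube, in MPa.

σ ≈ 59 MPa (tensile)

If the spring were absent the tube would shorten by αΔT L = 16.5×10⁻⁶ × 82 × 1825 = 2.469 mm.
Let P be the tensile force in the spring. The tube extends elastically by PL/(AE) and the spring stretches by P/k; together these equal δ_free.
So P = δ_free / [L/(AE) + 1/k] = 2.469 / [ 1825/(2775×199×10³) + 1/(85×10³) ].
P = 2.469 / 1.507×10⁻⁵ = 163900 N.
σ = P/A = 163900/2775 = 59.05 MPa.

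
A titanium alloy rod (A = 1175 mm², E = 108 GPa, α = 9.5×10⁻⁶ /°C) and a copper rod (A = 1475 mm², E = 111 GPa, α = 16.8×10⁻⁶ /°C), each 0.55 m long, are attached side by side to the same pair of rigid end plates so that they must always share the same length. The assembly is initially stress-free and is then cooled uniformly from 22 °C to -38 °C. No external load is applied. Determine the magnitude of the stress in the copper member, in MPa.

σ ≈ 21.2 MPa (tensile)

The copper has the larger α, so on cooling it would change length more than the titanium alloy if both were free. The rigid plates force a common final length, so the copper is put into tension and the titanium alloy into compression, with equal and opposite forces P (no external load).
Equating the net (thermal + elastic) strains gives |α₁ − α₂|·ΔT = P·[1/(A₁E₁) + 1/(A₂E₂)].
|α₁ − α₂|·ΔT = 7.3×10⁻⁶ × 60 = 0.000438.
1/(A₁E₁) + 1/(A₂E₂) = 1/(1175×108×10³) + 1/(1475×111×10³) = 1.399×10⁻⁸ N⁻¹.
P = 0.000438 / 1.399×10⁻⁸ = 31310 N = 31.31 kN.
σ_{copper} = P/A₂ = 31310/1475 = 21.23 MPa, tensile.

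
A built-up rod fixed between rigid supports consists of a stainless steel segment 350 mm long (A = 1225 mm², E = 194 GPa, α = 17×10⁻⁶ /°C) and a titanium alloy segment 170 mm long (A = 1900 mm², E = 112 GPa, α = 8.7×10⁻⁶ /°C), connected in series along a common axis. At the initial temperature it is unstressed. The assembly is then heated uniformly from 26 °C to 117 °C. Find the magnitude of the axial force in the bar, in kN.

With the walls removed the bar would change length by δ_free = Σ αᵢΔT Lᵢ = 17×10⁻⁶×91×350 + 8.7×10⁻⁶×91×170 = 0.676 mm.
The walls prevent any net length change, so an axial force P (same in every segment) develops. Compatibility: P · Σ Lᵢ/(AᵢEᵢ) = δ_free.
Σ Lᵢ/(AᵢEᵢ) = 350/(1225×194×10³) + 170/(1900×112×10³) = 2.272×10⁻⁶ mm/N.
P = 0.676 / 2.272×10⁻⁶ = 297600 N = 297.6 kN, compressive.

P ≈ 298 kN (compressive)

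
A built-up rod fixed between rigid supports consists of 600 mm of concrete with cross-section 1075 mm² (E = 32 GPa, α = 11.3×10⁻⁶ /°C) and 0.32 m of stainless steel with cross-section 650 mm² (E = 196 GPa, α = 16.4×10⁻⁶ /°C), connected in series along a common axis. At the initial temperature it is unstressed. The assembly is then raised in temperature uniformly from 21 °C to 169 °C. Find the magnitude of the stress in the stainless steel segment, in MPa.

σ ≈ 137 MPa (compressive)

Free thermal expansion of the whole bar: Σ αᵢΔT Lᵢ = 11.3×10⁻⁶×148×600 + 16.4×10⁻⁶×148×320 = 1.78 mm.
Since the ends are fixed, an axial force P builds up, equal in every segment, with P · Σ Lᵢ/(AᵢEᵢ) = δ_free.
The series flexibility is Σ Lᵢ/(AᵢEᵢ) = 600/(1075×32×10³) + 320/(650×196×10³) = 1.995×10⁻⁵ mm/N.
P = 1.78 / 1.995×10⁻⁵ = 89210 N = 89.21 kN, compressive.
σ_{stainless steel} = P / A = 89210 / 650 = 137.3 MPa.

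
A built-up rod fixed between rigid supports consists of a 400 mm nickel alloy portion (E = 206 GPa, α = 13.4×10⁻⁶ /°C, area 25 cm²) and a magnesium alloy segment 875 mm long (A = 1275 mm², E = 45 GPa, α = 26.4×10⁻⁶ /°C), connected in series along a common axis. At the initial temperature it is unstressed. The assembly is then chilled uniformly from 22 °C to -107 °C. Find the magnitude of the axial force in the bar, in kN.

P ≈ 229 kN (tensile)

If the supports were absent, the total length change would be Σ αᵢΔT Lᵢ = 13.4×10⁻⁶×129×400 + 26.4×10⁻⁶×129×875 = 3.671 mm.
Since the ends are fixed, an axial force P builds up, equal in every segment, with P · Σ Lᵢ/(AᵢEᵢ) = δ_free.
Σ Lᵢ/(AᵢEᵢ) = 400/(2500×206×10³) + 875/(1275×45×10³) = 1.603×10⁻⁵ mm/N.
So P = 3.671 / 1.603×10⁻⁵ = 229.1 kN, tensile.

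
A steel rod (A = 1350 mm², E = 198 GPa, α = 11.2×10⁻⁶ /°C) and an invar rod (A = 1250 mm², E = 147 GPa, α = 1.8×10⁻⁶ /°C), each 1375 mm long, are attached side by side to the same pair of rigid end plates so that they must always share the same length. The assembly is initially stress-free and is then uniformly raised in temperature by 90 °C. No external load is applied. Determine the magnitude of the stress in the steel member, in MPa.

σ ≈ 68.2 MPa (compressive)

The steel has the larger α, so on heating it would change length more than the invar if both were free. The rigid plates force a common final length, so the steel is put into compression and the invar into tension, with equal and opposite forces P (no external load).
Setting the final lengths equal and cancelling L: (α₁ − α₂)ΔT = P/(A₁E₁) + P/(A₂E₂).
|α₁ − α₂|·ΔT = 9.4×10⁻⁶ × 90 = 0.000846.
1/(A₁E₁) + 1/(A₂E₂) = 1/(1350×198×10³) + 1/(1250×147×10³) = 9.183×10⁻⁹ N⁻¹.
So P = 0.000846 / 9.183×10⁻⁹ = 92.12 kN.
σ_{steel} = P/A₁ = 92120/1350 = 68.24 MPa, compressive.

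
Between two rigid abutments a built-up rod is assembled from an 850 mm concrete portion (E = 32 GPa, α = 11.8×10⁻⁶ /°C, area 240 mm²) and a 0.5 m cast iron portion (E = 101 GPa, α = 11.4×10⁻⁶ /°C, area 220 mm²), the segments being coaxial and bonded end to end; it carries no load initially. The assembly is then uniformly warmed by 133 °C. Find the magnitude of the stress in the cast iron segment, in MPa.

σ ≈ 71.4 MPa (compressive)

Free thermal expansion of the whole bar: Σ αᵢΔT Lᵢ = 11.8×10⁻⁶×133×850 + 11.4×10⁻⁶×133×500 = 2.092 mm.
Since the ends are fixed, an axial force P builds up, equal in every segment, with P · Σ Lᵢ/(AᵢEᵢ) = δ_free.
The series flexibility is Σ Lᵢ/(AᵢEᵢ) = 850/(240×32×10³) + 500/(220×101×10³) = 0.0001332 mm/N.
So P = 2.092 / 0.0001332 = 15.71 kN, compressive.
σ_{cast iron} = P / A = 15710 / 220 = 71.4 MPa.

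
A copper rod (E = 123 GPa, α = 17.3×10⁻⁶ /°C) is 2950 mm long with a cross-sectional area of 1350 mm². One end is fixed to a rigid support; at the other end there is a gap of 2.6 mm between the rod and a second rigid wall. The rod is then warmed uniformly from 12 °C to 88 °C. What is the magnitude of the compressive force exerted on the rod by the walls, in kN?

P ≈ 72 kN

Unrestrained expansion: δ_free = αΔT L = 17.3×10⁻⁶ × 76 × 2950 = 3.879 mm.
This exceeds the 2.6 mm gap, so the wall pushes back. The portion of expansion that must be recovered elastically is δ_free − gap = 3.879 − 2.6 = 1.279 mm.
That suppressed elongation corresponds to σ = E·Δ/L = 123×10³ × 1.279/2950 = 53.31 MPa.
Force on the wall = σA = 53.31 × 1350 mm² = 71.97 kN.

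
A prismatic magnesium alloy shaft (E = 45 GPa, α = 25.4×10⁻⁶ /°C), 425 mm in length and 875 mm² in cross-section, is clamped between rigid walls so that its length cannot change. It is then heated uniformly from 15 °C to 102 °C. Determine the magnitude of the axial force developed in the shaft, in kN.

P ≈ 87 kN (compressive)

With zero net strain, σ = E·αΔT = 45 GPa × 25.4×10⁻⁶ × 87 = 99.44 MPa.
Axial force P = σA = 99.44 × 875 = 87010 N = 87.01 kN, compressive.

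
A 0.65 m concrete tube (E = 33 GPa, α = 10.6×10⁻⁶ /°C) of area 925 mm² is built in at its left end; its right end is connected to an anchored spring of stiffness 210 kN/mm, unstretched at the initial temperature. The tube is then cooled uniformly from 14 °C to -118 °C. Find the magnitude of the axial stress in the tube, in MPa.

σ ≈ 37.7 MPa (tensile)

Free thermal contraction: δ_free = αΔT L = 10.6×10⁻⁶ × 132 × 650 = 0.9095 mm.
Let P be the tensile force in the spring. The tube extends elastically by PL/(AE) and the spring stretches by P/k; together these equal δ_free.
P [ L/(AE) + 1/k ] = δ_free → P [ 650/(925×33×10³) + 1/(210×10³) ] = 0.9095.
P = 0.9095 / 2.606×10⁻⁵ = 34900 N.
σ = P/A = 34900/925 = 37.74 MPa.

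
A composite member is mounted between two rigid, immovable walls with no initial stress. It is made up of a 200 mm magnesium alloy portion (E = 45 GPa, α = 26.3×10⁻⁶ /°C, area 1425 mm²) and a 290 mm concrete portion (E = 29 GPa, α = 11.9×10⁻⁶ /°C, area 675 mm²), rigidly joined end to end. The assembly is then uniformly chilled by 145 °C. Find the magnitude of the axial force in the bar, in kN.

P ≈ 70.4 kN (tensile)

With the walls removed the bar would change length by δ_free = Σ αᵢΔT Lᵢ = 26.3×10⁻⁶×145×200 + 11.9×10⁻⁶×145×290 = 1.263 mm.
The walls prevent any net length change, so an axial force P (same in every segment) develops. Compatibility: P · Σ Lᵢ/(AᵢEᵢ) = δ_free.
Σ Lᵢ/(AᵢEᵢ) = 200/(1425×45×10³) + 290/(675×29×10³) = 1.793×10⁻⁵ mm/N.
P = 1.263 / 1.793×10⁻⁵ = 70430 N = 70.43 kN, tensile.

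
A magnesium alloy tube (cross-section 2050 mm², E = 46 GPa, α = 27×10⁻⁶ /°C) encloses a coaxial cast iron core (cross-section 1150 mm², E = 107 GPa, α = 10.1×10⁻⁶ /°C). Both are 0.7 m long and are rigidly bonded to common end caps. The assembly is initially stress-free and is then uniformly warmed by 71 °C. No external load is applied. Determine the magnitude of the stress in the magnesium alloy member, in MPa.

The magnesium alloy has the larger α, so on heating it would change length more than the cast iron if both were free. The rigid plates force a common final length, so the magnesium alloy is put into compression and the cast iron into tension, with equal and opposite forces P (no external load).
Equating the net (thermal + elastic) strains gives |α₁ − α₂|·ΔT = P·[1/(A₁E₁) + 1/(A₂E₂)].
|α₁ − α₂|·ΔT = 16.9×10⁻⁶ × 71 = 0.0012.
1/(A₁E₁) + 1/(A₂E₂) = 1/(2050×46×10³) + 1/(1150×107×10³) = 1.873×10⁻⁸ N⁻¹.
So P = 0.0012 / 1.873×10⁻⁸ = 64.06 kN.
σ_{magnesium alloy} = P/A₁ = 64060/2050 = 31.25 MPa, compressive.

σ ≈ 31.2 MPa (compressive)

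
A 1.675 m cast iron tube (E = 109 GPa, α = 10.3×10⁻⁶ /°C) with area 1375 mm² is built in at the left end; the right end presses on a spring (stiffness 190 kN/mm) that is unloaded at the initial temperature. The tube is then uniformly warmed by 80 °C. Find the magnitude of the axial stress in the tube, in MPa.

σ ≈ 61.1 MPa (compressive)

If the spring were absent the tube would lengthen by αΔT L = 10.3×10⁻⁶ × 80 × 1675 = 1.38 mm.
With a force P in the spring, the elastic change of the tube is PL/(AE) and that of the spring is P/k; compatibility requires their sum to equal δ_free.
So P = δ_free / [L/(AE) + 1/k] = 1.38 / [ 1675/(1375×109×10³) + 1/(190×10³) ].
P = 1.38 / 1.644×10⁻⁵ = 83960 N.
σ = P/A = 83960/1375 = 61.06 MPa.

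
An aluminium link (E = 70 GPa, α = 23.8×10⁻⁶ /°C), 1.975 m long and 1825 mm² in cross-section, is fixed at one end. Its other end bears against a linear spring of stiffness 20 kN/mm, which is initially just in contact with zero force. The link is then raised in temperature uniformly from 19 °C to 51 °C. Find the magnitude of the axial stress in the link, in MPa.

Free thermal expansion: δ_free = αΔT L = 23.8×10⁻⁶ × 32 × 1975 = 1.504 mm.
Let P be the compressive force at the spring. The link shortens elastically by PL/(AE) and the spring compresses by P/k; together these equal δ_free.
So P = δ_free / [L/(AE) + 1/k] = 1.504 / [ 1975/(1825×70×10³) + 1/(20×10³) ].
P = 1.504 / 6.546×10⁻⁵ = 22980 N.
σ = P/A = 22980/1825 = 12.59 MPa.

σ ≈ 12.6 MPa (compressive)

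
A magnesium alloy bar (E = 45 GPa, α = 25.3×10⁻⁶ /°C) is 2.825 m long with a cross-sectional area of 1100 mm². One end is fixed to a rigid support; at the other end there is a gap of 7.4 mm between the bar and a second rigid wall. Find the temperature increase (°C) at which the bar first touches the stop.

ΔT ≈ 104 °C

The gap closes when αΔT L = 7.4 mm, since the bar is still unstressed at that instant.
So ΔT = g/(αL) = 7.4/(25.3×10⁻⁶ × 2825) = 103.5 °C.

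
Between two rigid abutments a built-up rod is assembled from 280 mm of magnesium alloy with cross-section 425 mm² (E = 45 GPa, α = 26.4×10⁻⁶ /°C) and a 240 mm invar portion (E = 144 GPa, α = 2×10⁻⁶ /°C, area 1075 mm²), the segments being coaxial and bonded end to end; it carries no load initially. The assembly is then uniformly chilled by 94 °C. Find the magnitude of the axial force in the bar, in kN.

Free thermal contraction of the whole bar: Σ αᵢΔT Lᵢ = 26.4×10⁻⁶×94×280 + 2×10⁻⁶×94×240 = 0.74 mm.
Since the ends are fixed, an axial force P builds up, equal in every segment, with P · Σ Lᵢ/(AᵢEᵢ) = δ_free.
The series flexibility is Σ Lᵢ/(AᵢEᵢ) = 280/(425×45×10³) + 240/(1075×144×10³) = 1.619×10⁻⁵ mm/N.
Hence P = δ_free / Σ(L/AE) = 0.74/1.619×10⁻⁵ = 45.7 kN (tensile).

P ≈ 45.7 kN (tensile)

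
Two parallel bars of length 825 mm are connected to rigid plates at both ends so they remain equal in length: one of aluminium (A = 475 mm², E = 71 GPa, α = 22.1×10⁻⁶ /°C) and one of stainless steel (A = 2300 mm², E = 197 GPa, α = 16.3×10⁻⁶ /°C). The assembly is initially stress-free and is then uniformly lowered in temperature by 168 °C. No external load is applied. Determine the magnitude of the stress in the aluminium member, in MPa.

σ ≈ 64.4 MPa (tensile)

The aluminium has the larger α, so on cooling it would change length more than the stainless steel if both were free. The rigid plates force a common final length, so the aluminium is put into tension and the stainless steel into compression, with equal and opposite forces P (no external load).
Setting the final lengths equal and cancelling L: (α₁ − α₂)ΔT = P/(A₁E₁) + P/(A₂E₂).
|α₁ − α₂|·ΔT = 5.8×10⁻⁶ × 168 = 0.0009744.
1/(A₁E₁) + 1/(A₂E₂) = 1/(475×71×10³) + 1/(2300×197×10³) = 3.186×10⁻⁸ N⁻¹.
So P = 0.0009744 / 3.186×10⁻⁸ = 30.59 kN.
σ_{aluminium} = P/A₁ = 30590/475 = 64.39 MPa, tensile.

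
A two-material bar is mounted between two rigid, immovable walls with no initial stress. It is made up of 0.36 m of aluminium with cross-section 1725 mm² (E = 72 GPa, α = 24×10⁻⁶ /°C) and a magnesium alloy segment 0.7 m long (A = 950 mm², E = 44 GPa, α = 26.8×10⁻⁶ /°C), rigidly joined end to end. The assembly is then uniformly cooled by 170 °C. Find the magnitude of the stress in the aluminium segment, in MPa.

σ ≈ 137 MPa (tensile)

With the walls removed the bar would change length by δ_free = Σ αᵢΔT Lᵢ = 24×10⁻⁶×170×360 + 26.8×10⁻⁶×170×700 = 4.658 mm.
The rigid supports impose zero overall length change; the single axial force P common to all segments must satisfy P Σ Lᵢ/(AᵢEᵢ) = δ_free.
The series flexibility is Σ Lᵢ/(AᵢEᵢ) = 360/(1725×72×10³) + 700/(950×44×10³) = 1.964×10⁻⁵ mm/N.
So P = 4.658 / 1.964×10⁻⁵ = 237.1 kN, tensile.
σ_{aluminium} = P / A = 237100 / 1725 = 137.5 MPa.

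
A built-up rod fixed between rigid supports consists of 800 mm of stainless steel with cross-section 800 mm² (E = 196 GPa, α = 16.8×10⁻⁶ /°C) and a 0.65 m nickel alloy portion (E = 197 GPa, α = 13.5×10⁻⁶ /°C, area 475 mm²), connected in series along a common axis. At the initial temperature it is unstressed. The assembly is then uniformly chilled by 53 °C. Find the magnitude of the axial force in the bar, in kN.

P ≈ 97.7 kN (tensile)

Free thermal contraction of the whole bar: Σ αᵢΔT Lᵢ = 16.8×10⁻⁶×53×800 + 13.5×10⁻⁶×53×650 = 1.177 mm.
The rigid supports impose zero overall length change; the single axial force P common to all segments must satisfy P Σ Lᵢ/(AᵢEᵢ) = δ_free.
The series flexibility is Σ Lᵢ/(AᵢEᵢ) = 800/(800×196×10³) + 650/(475×197×10³) = 1.205×10⁻⁵ mm/N.
Hence P = δ_free / Σ(L/AE) = 1.177/1.205×10⁻⁵ = 97.72 kN (tensile).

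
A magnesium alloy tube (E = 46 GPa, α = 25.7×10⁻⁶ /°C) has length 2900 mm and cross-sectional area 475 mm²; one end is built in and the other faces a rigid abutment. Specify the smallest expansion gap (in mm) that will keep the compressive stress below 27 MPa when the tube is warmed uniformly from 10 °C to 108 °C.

g ≈ 5.6 mm

With no wall the tube would lengthen by αΔT L = 25.7×10⁻⁶ × 98 × 2900 = 7.304 mm.
A stress of 27 MPa corresponds to the wall pushing the tube back by σL/E = 27×2900/(46×10³) = 1.702 mm.
So the gap has to take up the difference, g_min = δ_free − σL/E = 7.304 − 1.702 = 5.602 mm.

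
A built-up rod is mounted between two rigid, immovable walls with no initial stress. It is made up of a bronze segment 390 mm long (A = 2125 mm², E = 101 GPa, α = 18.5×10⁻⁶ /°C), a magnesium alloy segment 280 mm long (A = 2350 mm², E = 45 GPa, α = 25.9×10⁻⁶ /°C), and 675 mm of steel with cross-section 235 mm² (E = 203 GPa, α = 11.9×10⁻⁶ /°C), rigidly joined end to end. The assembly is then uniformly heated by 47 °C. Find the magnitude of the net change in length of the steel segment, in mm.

|ΔL| ≈ 0.426 mm

If the supports were absent, the total length change would be Σ αᵢΔT Lᵢ = 18.5×10⁻⁶×47×390 + 25.9×10⁻⁶×47×280 + 11.9×10⁻⁶×47×675 = 1.057 mm.
The rigid supports impose zero overall length change; the single axial force P common to all segments must satisfy P Σ Lᵢ/(AᵢEᵢ) = δ_free.
The series flexibility is Σ Lᵢ/(AᵢEᵢ) = 390/(2125×101×10³) + 280/(2350×45×10³) + 675/(235×203×10³) = 1.861×10⁻⁵ mm/N.
Hence P = δ_free / Σ(L/AE) = 1.057/1.861×10⁻⁵ = 56.81 kN (compressive).
For the steel segment, free thermal change = 11.9×10⁻⁶×47×675 = 0.3775 mm and elastic change from P = 56810×675/(235×203×10³) = 0.8038 mm; these oppose, so the net change is 0.426 mm (segment shortens).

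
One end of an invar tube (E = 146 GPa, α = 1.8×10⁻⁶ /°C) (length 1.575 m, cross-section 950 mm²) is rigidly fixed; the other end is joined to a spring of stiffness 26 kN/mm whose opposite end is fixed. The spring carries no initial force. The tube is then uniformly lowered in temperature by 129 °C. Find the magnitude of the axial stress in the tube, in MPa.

σ ≈ 7.73 MPa (tensile)

If the spring were absent the tube would shorten by αΔT L = 1.8×10⁻⁶ × 129 × 1575 = 0.3657 mm.
With a force P in the spring, the elastic change of the tube is PL/(AE) and that of the spring is P/k; compatibility requires their sum to equal δ_free.
P [ L/(AE) + 1/k ] = δ_free → P [ 1575/(950×146×10³) + 1/(26×10³) ] = 0.3657.
P = 0.3657 / 4.982×10⁻⁵ = 7341 N.
σ = P/A = 7341/950 = 7.728 MPa.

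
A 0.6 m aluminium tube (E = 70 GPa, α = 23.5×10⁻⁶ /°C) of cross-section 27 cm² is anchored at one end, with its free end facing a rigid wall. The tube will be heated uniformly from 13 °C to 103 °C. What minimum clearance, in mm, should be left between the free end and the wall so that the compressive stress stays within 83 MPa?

g ≈ 0.558 mm

Free expansion if unrestrained: δ_free = αΔT L = 23.5×10⁻⁶ × 90 × 600 = 1.269 mm.
At the allowable stress the elastic shortening the wall may impose is σL/E = 83 × 600 / (70×10³) = 0.7114 mm.
So the gap has to take up the difference, g_min = δ_free − σL/E = 1.269 − 0.7114 = 0.5576 mm.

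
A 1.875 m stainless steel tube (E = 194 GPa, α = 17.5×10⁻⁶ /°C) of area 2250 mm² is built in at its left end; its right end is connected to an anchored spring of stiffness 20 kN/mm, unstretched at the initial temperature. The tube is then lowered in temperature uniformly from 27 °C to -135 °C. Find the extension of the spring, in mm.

If the spring were absent the tube would shorten by αΔT L = 17.5×10⁻⁶ × 162 × 1875 = 5.316 mm.
Let P be the tensile force in the spring. The tube extends elastically by PL/(AE) and the spring stretches by P/k; together these equal δ_free.
So P = δ_free / [L/(AE) + 1/k] = 5.316 / [ 1875/(2250×194×10³) + 1/(20×10³) ].
P = 5.316 / 5.43×10⁻⁵ = 97900 N.
Spring extension = P/k = 97900/(20×10³) = 4.895 mm.

δ ≈ 4.9 mm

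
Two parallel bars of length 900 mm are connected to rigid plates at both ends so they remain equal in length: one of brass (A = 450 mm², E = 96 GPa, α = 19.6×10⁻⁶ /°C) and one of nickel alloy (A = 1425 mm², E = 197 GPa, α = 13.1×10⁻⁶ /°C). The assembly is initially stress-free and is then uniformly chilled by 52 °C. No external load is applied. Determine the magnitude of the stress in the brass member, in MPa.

The brass has the larger α, so on cooling it would change length more than the nickel alloy if both were free. The rigid plates force a common final length, so the brass is put into tension and the nickel alloy into compression, with equal and opposite forces P (no external load).
Compatibility of the two members (thermal + elastic change equal): (α₁ − α₂)ΔT = P·[1/(A₁E₁) + 1/(A₂E₂)].
|α₁ − α₂|·ΔT = 6.5×10⁻⁶ × 52 = 0.000338.
1/(A₁E₁) + 1/(A₂E₂) = 1/(450×96×10³) + 1/(1425×197×10³) = 2.671×10⁻⁸ N⁻¹.
P = 0.000338 / 2.671×10⁻⁸ = 12650 N = 12.65 kN.
σ_{brass} = P/A₁ = 12650/450 = 28.12 MPa, tensile.

σ ≈ 28.1 MPa (tensile)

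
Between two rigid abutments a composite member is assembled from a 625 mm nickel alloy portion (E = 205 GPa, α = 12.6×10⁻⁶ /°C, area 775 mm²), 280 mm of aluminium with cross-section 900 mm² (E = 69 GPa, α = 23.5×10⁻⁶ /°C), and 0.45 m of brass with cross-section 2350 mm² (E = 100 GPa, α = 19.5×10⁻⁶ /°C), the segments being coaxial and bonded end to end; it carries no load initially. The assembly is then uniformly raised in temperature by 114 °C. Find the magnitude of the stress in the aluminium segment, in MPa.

σ ≈ 284 MPa (compressive)

Free thermal expansion of the whole bar: Σ αᵢΔT Lᵢ = 12.6×10⁻⁶×114×625 + 23.5×10⁻⁶×114×280 + 19.5×10⁻⁶×114×450 = 2.648 mm.
The walls prevent any net length change, so an axial force P (same in every segment) develops. Compatibility: P · Σ Lᵢ/(AᵢEᵢ) = δ_free.
The series flexibility is Σ Lᵢ/(AᵢEᵢ) = 625/(775×205×10³) + 280/(900×69×10³) + 450/(2350×100×10³) = 1.036×10⁻⁵ mm/N.
So P = 2.648 / 1.036×10⁻⁵ = 255.7 kN, compressive.
σ_{aluminium} = P / A = 255700 / 900 = 284.1 MPa.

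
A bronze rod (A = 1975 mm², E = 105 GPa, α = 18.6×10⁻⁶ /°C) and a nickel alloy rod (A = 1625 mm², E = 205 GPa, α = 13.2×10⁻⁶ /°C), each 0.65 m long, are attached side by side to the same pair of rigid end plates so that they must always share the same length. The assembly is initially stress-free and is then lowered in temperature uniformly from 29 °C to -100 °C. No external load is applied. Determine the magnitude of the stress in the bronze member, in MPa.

The bronze has the larger α, so on cooling it would change length more than the nickel alloy if both were free. The rigid plates force a common final length, so the bronze is put into tension and the nickel alloy into compression, with equal and opposite forces P (no external load).
Compatibility of the two members (thermal + elastic change equal): (α₁ − α₂)ΔT = P·[1/(A₁E₁) + 1/(A₂E₂)].
|α₁ − α₂|·ΔT = 5.4×10⁻⁶ × 129 = 0.0006966.
1/(A₁E₁) + 1/(A₂E₂) = 1/(1975×105×10³) + 1/(1625×205×10³) = 7.824×10⁻⁹ N⁻¹.
So P = 0.0006966 / 7.824×10⁻⁹ = 89.03 kN.
σ_{bronze} = P/A₁ = 89030/1975 = 45.08 MPa, tensile.

σ ≈ 45.1 MPa (tensile)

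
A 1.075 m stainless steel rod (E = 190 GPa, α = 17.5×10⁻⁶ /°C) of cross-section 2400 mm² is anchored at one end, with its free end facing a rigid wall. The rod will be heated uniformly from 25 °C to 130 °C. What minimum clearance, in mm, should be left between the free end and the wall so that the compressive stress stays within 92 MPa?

Free expansion if unrestrained: δ_free = αΔT L = 17.5×10⁻⁶ × 105 × 1075 = 1.975 mm.
At the allowable stress the elastic shortening the wall may impose is σL/E = 92 × 1075 / (190×10³) = 0.5205 mm.
So the gap has to take up the difference, g_min = δ_free − σL/E = 1.975 − 0.5205 = 1.455 mm.

g ≈ 1.45 mm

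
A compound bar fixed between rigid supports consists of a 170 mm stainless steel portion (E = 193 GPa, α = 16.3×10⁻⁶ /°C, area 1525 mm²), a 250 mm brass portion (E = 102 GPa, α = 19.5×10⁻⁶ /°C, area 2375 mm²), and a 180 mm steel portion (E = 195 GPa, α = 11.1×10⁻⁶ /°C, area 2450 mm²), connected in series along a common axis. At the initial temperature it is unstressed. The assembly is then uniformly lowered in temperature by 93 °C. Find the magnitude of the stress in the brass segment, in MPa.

σ ≈ 190 MPa (tensile)

With the walls removed the bar would change length by δ_free = Σ αᵢΔT Lᵢ = 16.3×10⁻⁶×93×170 + 19.5×10⁻⁶×93×250 + 11.1×10⁻⁶×93×180 = 0.8969 mm.
Since the ends are fixed, an axial force P builds up, equal in every segment, with P · Σ Lᵢ/(AᵢEᵢ) = δ_free.
The series flexibility is Σ Lᵢ/(AᵢEᵢ) = 170/(1525×193×10³) + 250/(2375×102×10³) + 180/(2450×195×10³) = 1.986×10⁻⁶ mm/N.
P = 0.8969 / 1.986×10⁻⁶ = 451500 N = 451.5 kN, tensile.
σ_{brass} = P / A = 451500 / 2375 = 190.1 MPa.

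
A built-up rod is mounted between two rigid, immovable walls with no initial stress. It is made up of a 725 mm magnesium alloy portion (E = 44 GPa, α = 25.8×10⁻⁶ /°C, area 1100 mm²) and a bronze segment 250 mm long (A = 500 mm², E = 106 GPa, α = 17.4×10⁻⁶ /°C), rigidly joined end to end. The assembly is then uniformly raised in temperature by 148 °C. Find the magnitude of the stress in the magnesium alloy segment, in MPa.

With the walls removed the bar would change length by δ_free = Σ αᵢΔT Lᵢ = 25.8×10⁻⁶×148×725 + 17.4×10⁻⁶×148×250 = 3.412 mm.
The walls prevent any net length change, so an axial force P (same in every segment) develops. Compatibility: P · Σ Lᵢ/(AᵢEᵢ) = δ_free.
Σ Lᵢ/(AᵢEᵢ) = 725/(1100×44×10³) + 250/(500×106×10³) = 1.97×10⁻⁵ mm/N.
So P = 3.412 / 1.97×10⁻⁵ = 173.2 kN, compressive.
σ_{magnesium alloy} = P / A = 173200 / 1100 = 157.5 MPa.

σ ≈ 157 MPa (compressive)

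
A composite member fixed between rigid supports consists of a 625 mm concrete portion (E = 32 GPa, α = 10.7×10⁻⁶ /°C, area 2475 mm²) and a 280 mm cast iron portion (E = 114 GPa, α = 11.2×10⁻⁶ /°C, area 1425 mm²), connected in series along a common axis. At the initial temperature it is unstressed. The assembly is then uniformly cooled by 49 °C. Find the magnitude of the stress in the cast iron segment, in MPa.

If the supports were absent, the total length change would be Σ αᵢΔT Lᵢ = 10.7×10⁻⁶×49×625 + 11.2×10⁻⁶×49×280 = 0.4814 mm.
The walls prevent any net length change, so an axial force P (same in every segment) develops. Compatibility: P · Σ Lᵢ/(AᵢEᵢ) = δ_free.
Σ Lᵢ/(AᵢEᵢ) = 625/(2475×32×10³) + 280/(1425×114×10³) = 9.615×10⁻⁶ mm/N.
So P = 0.4814 / 9.615×10⁻⁶ = 50.06 kN, tensile.
σ_{cast iron} = P / A = 50060 / 1425 = 35.13 MPa.

σ ≈ 35.1 MPa (tensile)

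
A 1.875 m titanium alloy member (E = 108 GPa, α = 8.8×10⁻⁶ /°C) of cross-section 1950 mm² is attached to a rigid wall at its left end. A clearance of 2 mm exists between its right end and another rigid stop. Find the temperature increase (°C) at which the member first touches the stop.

The gap closes when αΔT L = 2 mm, since the member is still unstressed at that instant.
So ΔT = g/(αL) = 2/(8.8×10⁻⁶ × 1875) = 121.2 °C.

ΔT ≈ 121 °C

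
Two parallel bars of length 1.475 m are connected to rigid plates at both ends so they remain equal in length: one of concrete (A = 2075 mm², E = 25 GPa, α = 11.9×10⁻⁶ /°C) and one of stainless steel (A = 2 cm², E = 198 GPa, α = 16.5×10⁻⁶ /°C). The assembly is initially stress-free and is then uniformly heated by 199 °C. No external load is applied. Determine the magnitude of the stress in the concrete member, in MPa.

The stainless steel has the larger α, so on heating it would change length more than the concrete if both were free. The rigid plates force a common final length, so the stainless steel is put into compression and the concrete into tension, with equal and opposite forces P (no external load).
Equating the net (thermal + elastic) strains gives |α₁ − α₂|·ΔT = P·[1/(A₁E₁) + 1/(A₂E₂)].
|α₁ − α₂|·ΔT = 4.6×10⁻⁶ × 199 = 0.0009154.
1/(A₁E₁) + 1/(A₂E₂) = 1/(2075×25×10³) + 1/(200×198×10³) = 4.453×10⁻⁸ N⁻¹.
So P = 0.0009154 / 4.453×10⁻⁸ = 20.56 kN.
σ_{concrete} = P/A₁ = 20560/2075 = 9.907 MPa, tensile.

σ ≈ 9.91 MPa (tensile)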